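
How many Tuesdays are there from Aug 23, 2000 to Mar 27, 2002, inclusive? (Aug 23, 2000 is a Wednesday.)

Aug 23, 2000 is a Wednesday; the first Tuesday on or after it is Aug 29, 2000 (6 days later).
From Aug 29, 2000 to Mar 27, 2002: 124 + 365 + 86 = 575 days (rest of 2000, 2001, to Mar 27, 2002 in 2002).
575 ÷ 7 = 82 full weeks with remainder 1, so 82 more Tuesdays after the first → 83.

83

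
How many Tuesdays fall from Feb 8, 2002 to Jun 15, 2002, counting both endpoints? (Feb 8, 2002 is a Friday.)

Feb 8, 2002 is a Friday; the first Tuesday on or after it is Feb 12, 2002 (4 days later).
From Feb 12, 2002 to Jun 15, 2002: 16 + 31 + 30 + 31 + 15 = 123 days (rest of Feb, Mar, Apr, May, Jun).
123 ÷ 7 = 17 full weeks with remainder 4, so 17 more Tuesdays after the first → 18.

18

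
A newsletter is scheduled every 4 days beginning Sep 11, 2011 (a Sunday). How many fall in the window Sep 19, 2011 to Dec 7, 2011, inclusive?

Occurrences land 4·i days after Sep 11, 2011 for i = 0, 1, 2, …
Sep 19, 2011 is 8 days after the start; 8 ÷ 4 = 2 remainder 0. First occurrence in the window: #3 on Sep 19, 2011 (2×4 = 8 days in).
Dec 7, 2011 is 87 days after the start; 87 ÷ 4 = 21 remainder 3. Last occurrence in the window: #22 on Dec 4, 2011.
Occurrences #3 through #22: 20 in total.

20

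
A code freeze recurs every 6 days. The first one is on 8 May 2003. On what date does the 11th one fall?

The 11th occurrence is 10 intervals after the first: 10 × 6 = 60 days after 8 May 2003.
May has 31 days — 23 days to the end of May leaves 37.
June has 30 days (7 left).
7 days into July → 7 July 2003.

7 July 2003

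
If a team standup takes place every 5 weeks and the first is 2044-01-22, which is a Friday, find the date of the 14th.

The 14th occurrence is 13 intervals after the first: 13 × 35 = 455 days after 2044-01-22.
January has 31 days — 9 days to the end of January leaves 446.
From end of January to end of 2044 is 335 days (111 left).
January has 31 days (80 left).
February has 28 days (52 left).
March has 31 days (21 left).
21 days into April → 2045-04-21.

2045-04-21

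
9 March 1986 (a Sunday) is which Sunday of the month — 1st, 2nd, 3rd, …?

2nd

Day 9 falls in week ⌈9/7⌉ of the month.
Days 1–7 hold the 1st Sunday, 8–14 the 2nd, 15–21 the 3rd, 22–28 the 4th, 29–31 the 5th.
9 is in the range for the 2nd.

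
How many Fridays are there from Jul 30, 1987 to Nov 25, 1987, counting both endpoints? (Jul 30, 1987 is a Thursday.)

17

Jul 30, 1987 is a Thursday; the first Friday on or after it is Jul 31, 1987 (1 day later).
From Jul 31, 1987 to Nov 25, 1987: 0 + 31 + 30 + 31 + 25 = 117 days (rest of Jul, Aug, Sep, Oct, Nov).
117 ÷ 7 = 16 full weeks with remainder 5, so 16 more Fridays after the first → 17.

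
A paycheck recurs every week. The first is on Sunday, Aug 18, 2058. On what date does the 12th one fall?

Nov 3, 2058

The 12th occurrence is 11 intervals after the first: 11 × 7 = 77 days after Aug 18, 2058.
Aug has 31 days — 13 days to the end of Aug leaves 64.
Sep has 30 days (34 left).
Oct has 31 days (3 left).
3 days into Nov → Nov 3, 2058.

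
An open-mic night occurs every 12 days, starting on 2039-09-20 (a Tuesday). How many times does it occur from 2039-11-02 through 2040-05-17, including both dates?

17

Occurrences land 12·i days after 2039-09-20 for i = 0, 1, 2, …
2039-11-02 is 43 days after the start; 43 ÷ 12 = 3 remainder 7; since the remainder is 7, round up to i = 4. First occurrence in the window: #5 on 2039-11-07 (4×12 = 48 days in).
2040-05-17 is 240 days after the start; 240 ÷ 12 = 20 remainder 0. Last occurrence in the window: #21 on 2040-05-17.
Occurrences #5 through #21: 17 in total.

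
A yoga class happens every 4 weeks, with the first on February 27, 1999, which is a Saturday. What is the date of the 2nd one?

March 27, 1999

The 2nd occurrence is 1 interval after the first: 1 × 28 = 28 days after February 27, 1999.
February has 28 days — 1 day to the end of February leaves 27.
27 days into March → March 27, 1999.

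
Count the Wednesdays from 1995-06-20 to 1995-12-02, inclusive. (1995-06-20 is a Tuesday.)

24

1995-06-20 is a Tuesday; the first Wednesday on or after it is 1995-06-21 (1 day later).
From 1995-06-21 to 1995-12-02: 9 + 31 + 31 + 30 + 31 + 30 + 2 = 164 days (rest of June, July, August, September, October, November, December).
164 ÷ 7 = 23 full weeks with remainder 3, so 23 more Wednesdays after the first → 24.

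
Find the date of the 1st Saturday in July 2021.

3 July 2021

July 2021 begins on a Thursday, so the first Saturday is July 3 (2 days later).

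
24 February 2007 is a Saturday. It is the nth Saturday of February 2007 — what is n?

4th

Day 24 falls in week ⌈24/7⌉ of the month.
Days 1–7 hold the 1st Saturday, 8–14 the 2nd, 15–21 the 3rd, 22–28 the 4th, 29–31 the 5th.
24 is in the range for the 4th.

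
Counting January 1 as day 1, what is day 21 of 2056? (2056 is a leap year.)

21 into January → January 21.

January 21, 2056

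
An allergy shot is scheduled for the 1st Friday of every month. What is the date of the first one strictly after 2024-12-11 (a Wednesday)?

2025-01-03

December 2024 starts on a Sunday, so its 1st Friday is 2024-12-06 (5 days in).
That is not after 2024-12-11, so look at January 2025.
January 2025 starts on a Wednesday, so its 1st Friday is 2025-01-03 (2 days in).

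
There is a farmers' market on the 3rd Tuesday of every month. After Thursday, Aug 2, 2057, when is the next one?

Aug 21, 2057

Aug 2057 starts on a Wednesday; its first Tuesday is the 7th, so the 3rd Tuesday is the 21st — Aug 21, 2057.
Aug 21, 2057 is after Aug 2, 2057, so that is the next one.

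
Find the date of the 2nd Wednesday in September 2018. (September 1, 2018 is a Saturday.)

September 2018 begins on a Saturday, so the first Wednesday is September 5 (4 days later).
The 2nd Wednesday is 1 weeks later: 5 + 7 = 12.

September 12, 2018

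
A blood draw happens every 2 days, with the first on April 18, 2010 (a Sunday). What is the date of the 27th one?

June 9, 2010

The 27th occurrence is 26 intervals after the first: 26 × 2 = 52 days after April 18, 2010.
April has 30 days — 12 days to the end of April leaves 40.
May has 31 days (9 left).
9 days into June → June 9, 2010.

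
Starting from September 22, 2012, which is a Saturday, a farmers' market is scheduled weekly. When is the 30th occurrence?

April 13, 2013

The 30th occurrence is 29 intervals after the first: 29 × 7 = 203 days after September 22, 2012.
September has 30 days — 8 days to the end of September leaves 195.
October has 31 days (164 left).
November has 30 days (134 left).
December has 31 days (103 left).
January has 31 days (72 left).
February has 28 days (44 left).
March has 31 days (13 left).
13 days into April → April 13, 2013.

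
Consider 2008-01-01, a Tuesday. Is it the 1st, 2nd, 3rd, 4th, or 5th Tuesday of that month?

1st

Day 1 falls in week ⌈1/7⌉ of the month.
Days 1–7 hold the 1st Tuesday, 8–14 the 2nd, 15–21 the 3rd, 22–28 the 4th, 29–31 the 5th.
1 is in the range for the 1st.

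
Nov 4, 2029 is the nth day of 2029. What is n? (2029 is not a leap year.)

Days in months before Nov: 31 + 28 + 31 + 30 + 31 + 30 + 31 + 31 + 30 + 31 = 304.
Plus 4 days into Nov → day 308.

308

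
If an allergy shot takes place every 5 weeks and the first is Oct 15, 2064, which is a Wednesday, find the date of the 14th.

The 14th occurrence is 13 intervals after the first: 13 × 35 = 455 days after Oct 15, 2064.
Oct has 31 days — 16 days to the end of Oct leaves 439.
From end of Oct to end of 2064 is 61 days (378 left).
2065 has 365 days (13 left).
13 days into Jan → Jan 13, 2066.

Jan 13, 2066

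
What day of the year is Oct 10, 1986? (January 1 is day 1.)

Days in months before Oct: 31 + 28 + 31 + 30 + 31 + 30 + 31 + 31 + 30 = 273.
Plus 10 days into Oct → day 283.

283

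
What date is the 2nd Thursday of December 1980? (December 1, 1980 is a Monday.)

December 1980 begins on a Monday, so the first Thursday is December 4 (3 days later).
The 2nd Thursday is 1 weeks later: 4 + 7 = 11.

December 11, 1980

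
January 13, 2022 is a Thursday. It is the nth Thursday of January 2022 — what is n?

Day 13 falls in week ⌈13/7⌉ of the month.
Days 1–7 hold the 1st Thursday, 8–14 the 2nd, 15–21 the 3rd, 22–28 the 4th, 29–31 the 5th.
13 is in the range for the 2nd.

2nd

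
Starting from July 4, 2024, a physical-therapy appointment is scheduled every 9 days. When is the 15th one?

November 7, 2024

The 15th occurrence is 14 intervals after the first: 14 × 9 = 126 days after July 4, 2024.
July has 31 days — 27 days to the end of July leaves 99.
August has 31 days (68 left).
September has 30 days (38 left).
October has 31 days (7 left).
7 days into November → November 7, 2024.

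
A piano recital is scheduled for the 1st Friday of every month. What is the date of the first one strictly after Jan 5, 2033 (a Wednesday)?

Jan 7, 2033

Jan 2033 starts on a Saturday, so its 1st Friday is Jan 7, 2033 (6 days in).
Jan 7, 2033 is after Jan 5, 2033, so that is the next one.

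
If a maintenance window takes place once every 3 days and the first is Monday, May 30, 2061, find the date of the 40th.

The 40th occurrence is 39 intervals after the first: 39 × 3 = 117 days after May 30, 2061.
May has 31 days — 1 day to the end of May leaves 116.
June has 30 days (86 left).
July has 31 days (55 left).
August has 31 days (24 left).
24 days into September → September 24, 2061.

September 24, 2061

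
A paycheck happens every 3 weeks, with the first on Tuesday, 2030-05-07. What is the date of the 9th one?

The 9th occurrence is 8 intervals after the first: 8 × 21 = 168 days after 2030-05-07.
May has 31 days — 24 days to the end of May leaves 144.
June has 30 days (114 left).
July has 31 days (83 left).
August has 31 days (52 left).
September has 30 days (22 left).
22 days into October → 2030-10-22.

2030-10-22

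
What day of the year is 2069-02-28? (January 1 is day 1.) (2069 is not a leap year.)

59

Days in months before February: 31 = 31.
Plus 28 days into February → day 59.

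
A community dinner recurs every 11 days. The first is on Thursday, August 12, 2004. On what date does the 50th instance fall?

February 2, 2006

The 50th occurrence is 49 intervals after the first: 49 × 11 = 539 days after August 12, 2004.
August has 31 days — 19 days to the end of August leaves 520.
From end of August to end of 2004 is 122 days (398 left).
2005 has 365 days (33 left).
January has 31 days (2 left).
2 days into February → February 2, 2006.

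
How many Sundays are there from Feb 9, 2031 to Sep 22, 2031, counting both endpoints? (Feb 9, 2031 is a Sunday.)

Feb 9, 2031 is a Sunday; the first Sunday on or after it is Feb 9, 2031.
From Feb 9, 2031 to Sep 22, 2031: 19 + 31 + 30 + 31 + 30 + 31 + 31 + 22 = 225 days (rest of Feb, Mar, Apr, May, Jun, Jul, Aug, Sep).
225 ÷ 7 = 32 full weeks with remainder 1, so 32 more Sundays after the first → 33.

33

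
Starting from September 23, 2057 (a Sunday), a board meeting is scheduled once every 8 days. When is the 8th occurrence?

The 8th occurrence is 7 intervals after the first: 7 × 8 = 56 days after September 23, 2057.
September has 30 days — 7 days to the end of September leaves 49.
October has 31 days (18 left).
18 days into November → November 18, 2057.

November 18, 2057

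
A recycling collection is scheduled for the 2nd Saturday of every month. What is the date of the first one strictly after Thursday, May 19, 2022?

Jun 11, 2022

May 2022 starts on a Sunday; its first Saturday is the 7th, so the 2nd Saturday is the 14th — May 14, 2022.
That is not after May 19, 2022, so look at Jun 2022.
Jun 2022 starts on a Wednesday; its first Saturday is the 4th, so the 2nd Saturday is the 11th — Jun 11, 2022.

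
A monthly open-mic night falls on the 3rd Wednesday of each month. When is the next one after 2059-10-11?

2059-10-15

October 2059 starts on a Wednesday; its first Wednesday is the 1st, so the 3rd Wednesday is the 15th — 2059-10-15.
2059-10-15 is after 2059-10-11, so that is the next one.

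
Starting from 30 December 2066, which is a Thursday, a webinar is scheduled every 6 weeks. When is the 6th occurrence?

The 6th occurrence is 5 intervals after the first: 5 × 42 = 210 days after 30 December 2066.
December has 31 days — 1 day to the end of December leaves 209.
January has 31 days (178 left).
February has 28 days (150 left).
March has 31 days (119 left).
April has 30 days (89 left).
May has 31 days (58 left).
June has 30 days (28 left).
28 days into July → 28 July 2067.

28 July 2067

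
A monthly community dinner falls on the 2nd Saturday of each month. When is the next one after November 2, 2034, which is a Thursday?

November 11, 2034

November 2034 starts on a Wednesday; its first Saturday is the 4th, so the 2nd Saturday is the 11th — November 11, 2034.
November 11, 2034 is after November 2, 2034, so that is the next one.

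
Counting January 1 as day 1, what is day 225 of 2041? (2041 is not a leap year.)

January has 31 days (225 − 31 = 194 remain).
February has 28 days (194 − 28 = 166 remain).
March has 31 days (166 − 31 = 135 remain).
April has 30 days (135 − 30 = 105 remain).
May has 31 days (105 − 31 = 74 remain).
June has 30 days (74 − 30 = 44 remain).
July has 31 days (44 − 31 = 13 remain).
13 into August → August 13.

2041-08-13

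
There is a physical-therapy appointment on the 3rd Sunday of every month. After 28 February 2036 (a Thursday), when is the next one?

February 2036 starts on a Friday; its first Sunday is the 3rd, so the 3rd Sunday is the 17th — 17 February 2036.
That is not after 28 February 2036, so look at March 2036.
March 2036 starts on a Saturday; its first Sunday is the 2nd, so the 3rd Sunday is the 16th — 16 March 2036.

16 March 2036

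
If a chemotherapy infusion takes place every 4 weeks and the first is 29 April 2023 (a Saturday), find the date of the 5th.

The 5th occurrence is 4 intervals after the first: 4 × 28 = 112 days after 29 April 2023.
April has 30 days — 1 day to the end of April leaves 111.
May has 31 days (80 left).
June has 30 days (50 left).
July has 31 days (19 left).
19 days into August → 19 August 2023.

19 August 2023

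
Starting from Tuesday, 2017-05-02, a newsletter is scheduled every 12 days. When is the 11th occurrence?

The 11th occurrence is 10 intervals after the first: 10 × 12 = 120 days after 2017-05-02.
May has 31 days — 29 days to the end of May leaves 91.
June has 30 days (61 left).
July has 31 days (30 left).
30 days into August → 2017-08-30.

2017-08-30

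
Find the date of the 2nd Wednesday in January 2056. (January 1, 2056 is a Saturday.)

January 2056 begins on a Saturday, so the first Wednesday is January 5 (4 days later).
The 2nd Wednesday is 1 weeks later: 5 + 7 = 12.

12 January 2056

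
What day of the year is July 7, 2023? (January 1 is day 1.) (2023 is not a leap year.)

188

Days in months before July: 31 + 28 + 31 + 30 + 31 + 30 = 181.
Plus 7 days into July → day 188.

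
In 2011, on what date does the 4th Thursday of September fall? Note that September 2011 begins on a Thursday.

2011-09-22

September 2011 begins on a Thursday, so the first Thursday is September 1.
The 4th Thursday is 3 weeks later: 1 + 21 = 22.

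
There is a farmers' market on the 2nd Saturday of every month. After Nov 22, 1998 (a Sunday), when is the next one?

Dec 12, 1998

Nov 1998 starts on a Sunday; its first Saturday is the 7th, so the 2nd Saturday is the 14th — Nov 14, 1998.
That is not after Nov 22, 1998, so look at Dec 1998.
Dec 1998 starts on a Tuesday; its first Saturday is the 5th, so the 2nd Saturday is the 12th — Dec 12, 1998.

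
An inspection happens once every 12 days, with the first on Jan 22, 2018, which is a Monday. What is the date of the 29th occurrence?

Dec 24, 2018

The 29th occurrence is 28 intervals after the first: 28 × 12 = 336 days after Jan 22, 2018.
Jan has 31 days — 9 days to the end of Jan leaves 327.
Feb has 28 days (299 left).
Mar has 31 days (268 left).
Apr has 30 days (238 left).
May has 31 days (207 left).
Jun has 30 days (177 left).
Jul has 31 days (146 left).
Aug has 31 days (115 left).
Sep has 30 days (85 left).
Oct has 31 days (54 left).
Nov has 30 days (24 left).
24 days into Dec → Dec 24, 2018.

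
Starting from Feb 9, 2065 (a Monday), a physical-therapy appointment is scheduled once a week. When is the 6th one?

The 6th occurrence is 5 intervals after the first: 5 × 7 = 35 days after Feb 9, 2065.
Feb has 28 days — 19 days to the end of Feb leaves 16.
16 days into Mar → Mar 16, 2065.

Mar 16, 2065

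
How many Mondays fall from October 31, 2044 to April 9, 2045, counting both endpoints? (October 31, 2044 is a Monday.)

October 31, 2044 is a Monday; the first Monday on or after it is October 31, 2044.
From October 31, 2044 to April 9, 2045: 0 + 30 + 31 + 31 + 28 + 31 + 9 = 160 days (rest of October, November, December, January, February, March, April).
160 ÷ 7 = 22 full weeks with remainder 6, so 22 more Mondays after the first → 23.

23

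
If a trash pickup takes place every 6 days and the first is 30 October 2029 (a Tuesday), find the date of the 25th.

The 25th occurrence is 24 intervals after the first: 24 × 6 = 144 days after 30 October 2029.
October has 31 days — 1 day to the end of October leaves 143.
November has 30 days (113 left).
December has 31 days (82 left).
January has 31 days (51 left).
February has 28 days (23 left).
23 days into March → 23 March 2030.

23 March 2030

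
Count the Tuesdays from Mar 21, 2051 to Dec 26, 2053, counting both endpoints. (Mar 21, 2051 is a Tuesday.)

Mar 21, 2051 is a Tuesday; the first Tuesday on or after it is Mar 21, 2051.
From Mar 21, 2051 to Dec 26, 2053: 285 + 366 + 360 = 1011 days (rest of 2051, 2052, to Dec 26, 2053 in 2053).
1011 ÷ 7 = 144 full weeks with remainder 3, so 144 more Tuesdays after the first → 145.

145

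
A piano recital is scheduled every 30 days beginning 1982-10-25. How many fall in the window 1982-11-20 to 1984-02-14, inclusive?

Occurrences land 30·i days after 1982-10-25 for i = 0, 1, 2, …
1982-11-20 is 26 days after the start; 26 ÷ 30 = 0 remainder 26; since the remainder is 26, round up to i = 1. First occurrence in the window: #2 on 1982-11-24 (1×30 = 30 days in).
1984-02-14 is 477 days after the start; 477 ÷ 30 = 15 remainder 27. Last occurrence in the window: #16 on 1984-01-18.
Occurrences #2 through #16: 15 in total.

15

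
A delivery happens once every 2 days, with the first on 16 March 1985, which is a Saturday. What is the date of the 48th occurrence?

The 48th occurrence is 47 intervals after the first: 47 × 2 = 94 days after 16 March 1985.
March has 31 days — 15 days to the end of March leaves 79.
April has 30 days (49 left).
May has 31 days (18 left).
18 days into June → 18 June 1985.

18 June 1985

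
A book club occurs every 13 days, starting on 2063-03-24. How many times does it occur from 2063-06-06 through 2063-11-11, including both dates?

Occurrences land 13·i days after 2063-03-24 for i = 0, 1, 2, …
2063-06-06 is 74 days after the start; 74 ÷ 13 = 5 remainder 9; since the remainder is 9, round up to i = 6. First occurrence in the window: #7 on 2063-06-10 (6×13 = 78 days in).
2063-11-11 is 232 days after the start; 232 ÷ 13 = 17 remainder 11. Last occurrence in the window: #18 on 2063-10-31.
Occurrences #7 through #18: 12 in total.

12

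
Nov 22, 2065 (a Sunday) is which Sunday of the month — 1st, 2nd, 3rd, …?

Day 22 falls in week ⌈22/7⌉ of the month.
Days 1–7 hold the 1st Sunday, 8–14 the 2nd, 15–21 the 3rd, 22–28 the 4th, 29–31 the 5th.
22 is in the range for the 4th.

4th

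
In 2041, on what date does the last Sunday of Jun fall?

Jun 30, 2041

The first Sunday of Jun 2041 is Jun 2.
Jun 2041 has 30 days. Adding weeks: 2, 9, 16, 23, 30 — the last one ≤ 30 is the 30th.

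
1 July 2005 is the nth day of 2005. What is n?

Days in months before July: 31 + 28 + 31 + 30 + 31 + 30 = 181.
Plus 1 day into July → day 182.

182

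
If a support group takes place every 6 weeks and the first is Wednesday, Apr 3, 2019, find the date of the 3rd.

The 3rd occurrence is 2 intervals after the first: 2 × 42 = 84 days after Apr 3, 2019.
Apr has 30 days — 27 days to the end of Apr leaves 57.
May has 31 days (26 left).
26 days into Jun → Jun 26, 2019.

Jun 26, 2019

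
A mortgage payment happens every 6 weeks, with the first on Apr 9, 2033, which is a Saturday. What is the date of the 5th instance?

Sep 24, 2033

The 5th occurrence is 4 intervals after the first: 4 × 42 = 168 days after Apr 9, 2033.
Apr has 30 days — 21 days to the end of Apr leaves 147.
May has 31 days (116 left).
Jun has 30 days (86 left).
Jul has 31 days (55 left).
Aug has 31 days (24 left).
24 days into Sep → Sep 24, 2033.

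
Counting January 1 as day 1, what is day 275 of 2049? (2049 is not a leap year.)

January has 31 days (275 − 31 = 244 remain).
February has 28 days (244 − 28 = 216 remain).
March has 31 days (216 − 31 = 185 remain).
April has 30 days (185 − 30 = 155 remain).
May has 31 days (155 − 31 = 124 remain).
June has 30 days (124 − 30 = 94 remain).
July has 31 days (94 − 31 = 63 remain).
August has 31 days (63 − 31 = 32 remain).
September has 30 days (32 − 30 = 2 remain).
2 into October → October 2.

2049-10-02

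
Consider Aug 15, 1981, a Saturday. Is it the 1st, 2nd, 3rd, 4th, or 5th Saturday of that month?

3rd

Day 15 falls in week ⌈15/7⌉ of the month.
Days 1–7 hold the 1st Saturday, 8–14 the 2nd, 15–21 the 3rd, 22–28 the 4th, 29–31 the 5th.
15 is in the range for the 3rd.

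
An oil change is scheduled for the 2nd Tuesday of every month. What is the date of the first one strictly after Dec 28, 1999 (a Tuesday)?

Jan 11, 2000

Dec 1999 starts on a Wednesday; its first Tuesday is the 7th, so the 2nd Tuesday is the 14th — Dec 14, 1999.
That is not after Dec 28, 1999, so look at Jan 2000.
Jan 2000 starts on a Saturday; its first Tuesday is the 4th, so the 2nd Tuesday is the 11th — Jan 11, 2000.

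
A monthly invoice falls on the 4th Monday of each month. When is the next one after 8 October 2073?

23 October 2073

October 2073 starts on a Sunday; its first Monday is the 2nd, so the 4th Monday is the 23rd — 23 October 2073.
23 October 2073 is after 8 October 2073, so that is the next one.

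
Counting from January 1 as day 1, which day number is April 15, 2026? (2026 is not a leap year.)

Days in months before April: 31 + 28 + 31 = 90.
Plus 15 days into April → day 105.

105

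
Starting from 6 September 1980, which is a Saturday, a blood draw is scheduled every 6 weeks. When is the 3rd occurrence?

The 3rd occurrence is 2 intervals after the first: 2 × 42 = 84 days after 6 September 1980.
September has 30 days — 24 days to the end of September leaves 60.
October has 31 days (29 left).
29 days into November → 29 November 1980.

29 November 1980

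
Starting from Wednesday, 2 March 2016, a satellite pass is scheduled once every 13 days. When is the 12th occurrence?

The 12th occurrence is 11 intervals after the first: 11 × 13 = 143 days after 2 March 2016.
March has 31 days — 29 days to the end of March leaves 114.
April has 30 days (84 left).
May has 31 days (53 left).
June has 30 days (23 left).
23 days into July → 23 July 2016.

23 July 2016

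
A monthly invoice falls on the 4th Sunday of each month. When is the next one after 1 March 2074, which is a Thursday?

25 March 2074

March 2074 starts on a Thursday; its first Sunday is the 4th, so the 4th Sunday is the 25th — 25 March 2074.
25 March 2074 is after 1 March 2074, so that is the next one.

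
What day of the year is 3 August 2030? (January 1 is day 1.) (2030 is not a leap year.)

Days in months before August: 31 + 28 + 31 + 30 + 31 + 30 + 31 = 212.
Plus 3 days into August → day 215.

215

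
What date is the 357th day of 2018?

January has 31 days (357 − 31 = 326 remain).
February has 28 days (326 − 28 = 298 remain).
March has 31 days (298 − 31 = 267 remain).
April has 30 days (267 − 30 = 237 remain).
May has 31 days (237 − 31 = 206 remain).
June has 30 days (206 − 30 = 176 remain).
July has 31 days (176 − 31 = 145 remain).
August has 31 days (145 − 31 = 114 remain).
September has 30 days (114 − 30 = 84 remain).
October has 31 days (84 − 31 = 53 remain).
November has 30 days (53 − 30 = 23 remain).
23 into December → December 23.

23 December 2018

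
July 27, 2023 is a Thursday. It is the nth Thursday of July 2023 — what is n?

4th

Day 27 falls in week ⌈27/7⌉ of the month.
Days 1–7 hold the 1st Thursday, 8–14 the 2nd, 15–21 the 3rd, 22–28 the 4th, 29–31 the 5th.
27 is in the range for the 4th.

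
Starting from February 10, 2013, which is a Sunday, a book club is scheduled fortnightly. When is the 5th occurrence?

The 5th occurrence is 4 intervals after the first: 4 × 14 = 56 days after February 10, 2013.
February has 28 days — 18 days to the end of February leaves 38.
March has 31 days (7 left).
7 days into April → April 7, 2013.

April 7, 2013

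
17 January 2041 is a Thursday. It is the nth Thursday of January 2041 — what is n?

3rd

Day 17 falls in week ⌈17/7⌉ of the month.
Days 1–7 hold the 1st Thursday, 8–14 the 2nd, 15–21 the 3rd, 22–28 the 4th, 29–31 the 5th.
17 is in the range for the 3rd.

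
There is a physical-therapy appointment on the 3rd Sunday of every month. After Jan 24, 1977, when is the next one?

Feb 20, 1977

Jan 1977 starts on a Saturday; its first Sunday is the 2nd, so the 3rd Sunday is the 16th — Jan 16, 1977.
That is not after Jan 24, 1977, so look at Feb 1977.
Feb 1977 starts on a Tuesday; its first Sunday is the 6th, so the 3rd Sunday is the 20th — Feb 20, 1977.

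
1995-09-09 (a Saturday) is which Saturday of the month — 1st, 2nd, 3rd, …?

Day 9 falls in week ⌈9/7⌉ of the month.
Days 1–7 hold the 1st Saturday, 8–14 the 2nd, 15–21 the 3rd, 22–28 the 4th, 29–31 the 5th.
9 is in the range for the 2nd.

2nd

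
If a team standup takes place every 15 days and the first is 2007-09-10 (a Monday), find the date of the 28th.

2008-10-19

The 28th occurrence is 27 intervals after the first: 27 × 15 = 405 days after 2007-09-10.
September has 30 days — 20 days to the end of September leaves 385.
October has 31 days (354 left).
November has 30 days (324 left).
December has 31 days (293 left).
January has 31 days (262 left).
February has 29 days (233 left).
March has 31 days (202 left).
April has 30 days (172 left).
May has 31 days (141 left).
June has 30 days (111 left).
July has 31 days (80 left).
August has 31 days (49 left).
September has 30 days (19 left).
19 days into October → 2008-10-19.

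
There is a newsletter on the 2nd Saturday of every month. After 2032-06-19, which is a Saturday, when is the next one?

June 2032 starts on a Tuesday; its first Saturday is the 5th, so the 2nd Saturday is the 12th — 2032-06-12.
That is not after 2032-06-19, so look at July 2032.
July 2032 starts on a Thursday; its first Saturday is the 3rd, so the 2nd Saturday is the 10th — 2032-07-10.

2032-07-10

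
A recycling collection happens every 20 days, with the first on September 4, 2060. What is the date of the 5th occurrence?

November 23, 2060

The 5th occurrence is 4 intervals after the first: 4 × 20 = 80 days after September 4, 2060.
September has 30 days — 26 days to the end of September leaves 54.
October has 31 days (23 left).
23 days into November → November 23, 2060.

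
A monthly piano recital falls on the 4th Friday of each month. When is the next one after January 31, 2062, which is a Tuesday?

February 24, 2062

January 2062 starts on a Sunday; its first Friday is the 6th, so the 4th Friday is the 27th — January 27, 2062.
That is not after January 31, 2062, so look at February 2062.
February 2062 starts on a Wednesday; its first Friday is the 3rd, so the 4th Friday is the 24th — February 24, 2062.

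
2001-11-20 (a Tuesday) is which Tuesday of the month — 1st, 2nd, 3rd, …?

3rd

Day 20 falls in week ⌈20/7⌉ of the month.
Days 1–7 hold the 1st Tuesday, 8–14 the 2nd, 15–21 the 3rd, 22–28 the 4th, 29–31 the 5th.
20 is in the range for the 3rd.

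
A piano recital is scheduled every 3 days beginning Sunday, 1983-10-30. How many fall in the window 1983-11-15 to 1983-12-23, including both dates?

13

Occurrences land 3·i days after 1983-10-30 for i = 0, 1, 2, …
1983-11-15 is 16 days after the start; 16 ÷ 3 = 5 remainder 1; since the remainder is 1, round up to i = 6. First occurrence in the window: #7 on 1983-11-17 (6×3 = 18 days in).
1983-12-23 is 54 days after the start; 54 ÷ 3 = 18 remainder 0. Last occurrence in the window: #19 on 1983-12-23.
Occurrences #7 through #19: 13 in total.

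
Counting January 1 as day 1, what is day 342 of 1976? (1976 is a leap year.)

January has 31 days (342 − 31 = 311 remain).
February has 29 days (311 − 29 = 282 remain).
March has 31 days (282 − 31 = 251 remain).
April has 30 days (251 − 30 = 221 remain).
May has 31 days (221 − 31 = 190 remain).
June has 30 days (190 − 30 = 160 remain).
July has 31 days (160 − 31 = 129 remain).
August has 31 days (129 − 31 = 98 remain).
September has 30 days (98 − 30 = 68 remain).
October has 31 days (68 − 31 = 37 remain).
November has 30 days (37 − 30 = 7 remain).
7 into December → December 7.

1976-12-07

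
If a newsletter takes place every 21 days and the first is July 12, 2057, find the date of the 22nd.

September 26, 2058

The 22nd occurrence is 21 intervals after the first: 21 × 21 = 441 days after July 12, 2057.
July has 31 days — 19 days to the end of July leaves 422.
From end of July to end of 2057 is 153 days (269 left).
January has 31 days (238 left).
February has 28 days (210 left).
March has 31 days (179 left).
April has 30 days (149 left).
May has 31 days (118 left).
June has 30 days (88 left).
July has 31 days (57 left).
August has 31 days (26 left).
26 days into September → September 26, 2058.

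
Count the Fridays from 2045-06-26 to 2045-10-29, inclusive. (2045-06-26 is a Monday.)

2045-06-26 is a Monday; the first Friday on or after it is 2045-06-30 (4 days later).
From 2045-06-30 to 2045-10-29: 0 + 31 + 31 + 30 + 29 = 121 days (rest of June, July, August, September, October).
121 ÷ 7 = 17 full weeks with remainder 2, so 17 more Fridays after the first → 18.

18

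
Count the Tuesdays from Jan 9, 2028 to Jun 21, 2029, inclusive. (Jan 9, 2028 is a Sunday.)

76

Jan 9, 2028 is a Sunday; the first Tuesday on or after it is Jan 11, 2028 (2 days later).
From Jan 11, 2028 to Jun 21, 2029: 355 + 172 = 527 days (rest of 2028, to Jun 21, 2029 in 2029).
527 ÷ 7 = 75 full weeks with remainder 2, so 75 more Tuesdays after the first → 76.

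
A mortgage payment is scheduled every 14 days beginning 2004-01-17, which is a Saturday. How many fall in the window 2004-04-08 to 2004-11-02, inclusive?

Occurrences land 14·i days after 2004-01-17 for i = 0, 1, 2, …
2004-04-08 is 82 days after the start; 82 ÷ 14 = 5 remainder 12; since the remainder is 12, round up to i = 6. First occurrence in the window: #7 on 2004-04-10 (6×14 = 84 days in).
2004-11-02 is 290 days after the start; 290 ÷ 14 = 20 remainder 10. Last occurrence in the window: #21 on 2004-10-23.
Occurrences #7 through #21: 15 in total.

15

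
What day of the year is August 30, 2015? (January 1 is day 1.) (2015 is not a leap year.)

242

Days in months before August: 31 + 28 + 31 + 30 + 31 + 30 + 31 = 212.
Plus 30 days into August → day 242.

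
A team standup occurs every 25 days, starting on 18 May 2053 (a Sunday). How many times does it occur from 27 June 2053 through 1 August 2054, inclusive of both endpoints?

16

Occurrences land 25·i days after 18 May 2053 for i = 0, 1, 2, …
27 June 2053 is 40 days after the start; 40 ÷ 25 = 1 remainder 15; since the remainder is 15, round up to i = 2. First occurrence in the window: #3 on 7 July 2053 (2×25 = 50 days in).
1 August 2054 is 440 days after the start; 440 ÷ 25 = 17 remainder 15. Last occurrence in the window: #18 on 17 July 2054.
Occurrences #3 through #18: 16 in total.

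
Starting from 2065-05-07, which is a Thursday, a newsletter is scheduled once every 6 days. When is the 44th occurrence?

The 44th occurrence is 43 intervals after the first: 43 × 6 = 258 days after 2065-05-07.
May has 31 days — 24 days to the end of May leaves 234.
June has 30 days (204 left).
July has 31 days (173 left).
August has 31 days (142 left).
September has 30 days (112 left).
October has 31 days (81 left).
November has 30 days (51 left).
December has 31 days (20 left).
20 days into January → 2066-01-20.

2066-01-20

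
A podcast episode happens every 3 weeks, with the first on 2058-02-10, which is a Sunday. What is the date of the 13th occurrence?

The 13th occurrence is 12 intervals after the first: 12 × 21 = 252 days after 2058-02-10.
February has 28 days — 18 days to the end of February leaves 234.
March has 31 days (203 left).
April has 30 days (173 left).
May has 31 days (142 left).
June has 30 days (112 left).
July has 31 days (81 left).
August has 31 days (50 left).
September has 30 days (20 left).
20 days into October → 2058-10-20.

2058-10-20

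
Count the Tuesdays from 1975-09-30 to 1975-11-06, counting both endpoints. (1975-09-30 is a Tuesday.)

6

1975-09-30 is a Tuesday; the first Tuesday on or after it is 1975-09-30.
From 1975-09-30 to 1975-11-06: 0 + 31 + 6 = 37 days (rest of September, October, November).
37 ÷ 7 = 5 full weeks with remainder 2, so 5 more Tuesdays after the first → 6.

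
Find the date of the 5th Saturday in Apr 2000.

Apr 29, 2000

Apr 2000 begins on a Saturday, so the first Saturday is Apr 1.
The 5th Saturday is 4 weeks later: 1 + 28 = 29.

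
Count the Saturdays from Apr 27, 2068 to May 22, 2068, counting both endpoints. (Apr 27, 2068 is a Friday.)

Apr 27, 2068 is a Friday; the first Saturday on or after it is Apr 28, 2068 (1 day later).
From Apr 28, 2068 to May 22, 2068: 2 + 22 = 24 days (rest of Apr, May).
24 ÷ 7 = 3 full weeks with remainder 3, so 3 more Saturdays after the first → 4.

4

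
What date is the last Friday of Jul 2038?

Jul 30, 2038

Jul 2038 begins on a Thursday, so the first Friday is Jul 2 (1 day later).
Jul 2038 has 31 days. Adding weeks: 2, 9, 16, 23, 30 — the last one ≤ 31 is the 30th.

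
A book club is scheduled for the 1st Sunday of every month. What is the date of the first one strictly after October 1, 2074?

October 2074 starts on a Monday, so its 1st Sunday is October 7, 2074 (6 days in).
October 7, 2074 is after October 1, 2074, so that is the next one.

October 7, 2074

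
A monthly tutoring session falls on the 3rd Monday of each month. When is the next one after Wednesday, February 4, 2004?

February 2004 starts on a Sunday; its first Monday is the 2nd, so the 3rd Monday is the 16th — February 16, 2004.
February 16, 2004 is after February 4, 2004, so that is the next one.

February 16, 2004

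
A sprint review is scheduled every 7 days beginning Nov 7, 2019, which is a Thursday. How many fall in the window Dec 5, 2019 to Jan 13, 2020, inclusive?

6

Occurrences land 7·i days after Nov 7, 2019 for i = 0, 1, 2, …
Dec 5, 2019 is 28 days after the start; 28 ÷ 7 = 4 remainder 0. First occurrence in the window: #5 on Dec 5, 2019 (4×7 = 28 days in).
Jan 13, 2020 is 67 days after the start; 67 ÷ 7 = 9 remainder 4. Last occurrence in the window: #10 on Jan 9, 2020.
Occurrences #5 through #10: 6 in total.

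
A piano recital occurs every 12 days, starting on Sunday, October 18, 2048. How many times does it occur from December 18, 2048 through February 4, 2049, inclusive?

Occurrences land 12·i days after October 18, 2048 for i = 0, 1, 2, …
December 18, 2048 is 61 days after the start; 61 ÷ 12 = 5 remainder 1; since the remainder is 1, round up to i = 6. First occurrence in the window: #7 on December 29, 2048 (6×12 = 72 days in).
February 4, 2049 is 109 days after the start; 109 ÷ 12 = 9 remainder 1. Last occurrence in the window: #10 on February 3, 2049.
Occurrences #7 through #10: 4 in total.

4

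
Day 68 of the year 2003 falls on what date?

9 March 2003

January has 31 days (68 − 31 = 37 remain).
February has 28 days (37 − 28 = 9 remain).
9 into March → March 9.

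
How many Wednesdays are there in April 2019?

4

2019-04-01 is a Monday; the first Wednesday on or after it is 2019-04-03 (2 days later).
From 2019-04-03 to 2019-04-30 is 30 − 3 = 27 days.
27 ÷ 7 = 3 full weeks with remainder 6, so 3 more Wednesdays after the first → 4.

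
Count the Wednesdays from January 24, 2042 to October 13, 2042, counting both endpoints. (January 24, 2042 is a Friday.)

January 24, 2042 is a Friday; the first Wednesday on or after it is January 29, 2042 (5 days later).
From January 29, 2042 to October 13, 2042: 2 + 28 + 31 + 30 + 31 + 30 + 31 + 31 + 30 + 13 = 257 days (rest of January, February, March, April, May, June, July, August, September, October).
257 ÷ 7 = 36 full weeks with remainder 5, so 36 more Wednesdays after the first → 37.

37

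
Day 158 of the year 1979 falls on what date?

Jan has 31 days (158 − 31 = 127 remain).
Feb has 28 days (127 − 28 = 99 remain).
Mar has 31 days (99 − 31 = 68 remain).
Apr has 30 days (68 − 30 = 38 remain).
May has 31 days (38 − 31 = 7 remain).
7 into Jun → Jun 7.

Jun 7, 1979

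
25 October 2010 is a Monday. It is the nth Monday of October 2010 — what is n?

Day 25 falls in week ⌈25/7⌉ of the month.
Days 1–7 hold the 1st Monday, 8–14 the 2nd, 15–21 the 3rd, 22–28 the 4th, 29–31 the 5th.
25 is in the range for the 4th.

4th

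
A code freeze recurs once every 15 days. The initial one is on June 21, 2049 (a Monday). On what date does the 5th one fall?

The 5th occurrence is 4 intervals after the first: 4 × 15 = 60 days after June 21, 2049.
June has 30 days — 9 days to the end of June leaves 51.
July has 31 days (20 left).
20 days into August → August 20, 2049.

August 20, 2049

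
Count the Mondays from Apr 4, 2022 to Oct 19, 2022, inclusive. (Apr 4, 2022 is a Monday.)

29

Apr 4, 2022 is a Monday; the first Monday on or after it is Apr 4, 2022.
From Apr 4, 2022 to Oct 19, 2022: 26 + 31 + 30 + 31 + 31 + 30 + 19 = 198 days (rest of Apr, May, Jun, Jul, Aug, Sep, Oct).
198 ÷ 7 = 28 full weeks with remainder 2, so 28 more Mondays after the first → 29.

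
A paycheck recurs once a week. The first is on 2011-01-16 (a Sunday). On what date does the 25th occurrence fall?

The 25th occurrence is 24 intervals after the first: 24 × 7 = 168 days after 2011-01-16.
January has 31 days — 15 days to the end of January leaves 153.
February has 28 days (125 left).
March has 31 days (94 left).
April has 30 days (64 left).
May has 31 days (33 left).
June has 30 days (3 left).
3 days into July → 2011-07-03.

2011-07-03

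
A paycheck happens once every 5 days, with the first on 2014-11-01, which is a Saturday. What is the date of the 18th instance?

The 18th occurrence is 17 intervals after the first: 17 × 5 = 85 days after 2014-11-01.
November has 30 days — 29 days to the end of November leaves 56.
December has 31 days (25 left).
25 days into January → 2015-01-25.

2015-01-25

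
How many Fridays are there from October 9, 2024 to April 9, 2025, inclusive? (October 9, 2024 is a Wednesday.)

26

October 9, 2024 is a Wednesday; the first Friday on or after it is October 11, 2024 (2 days later).
From October 11, 2024 to April 9, 2025: 20 + 30 + 31 + 31 + 28 + 31 + 9 = 180 days (rest of October, November, December, January, February, March, April).
180 ÷ 7 = 25 full weeks with remainder 5, so 25 more Fridays after the first → 26.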